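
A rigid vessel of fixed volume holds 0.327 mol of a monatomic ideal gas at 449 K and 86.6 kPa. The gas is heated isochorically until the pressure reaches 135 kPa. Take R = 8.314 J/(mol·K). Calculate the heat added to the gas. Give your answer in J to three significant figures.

Constant volume ⇒ W = 0, so Q = ΔU = nCᵥΔT with Cᵥ = 3R/2 = 12.47 J/(mol·K).
At constant V, T₂/T₁ = P₂/P₁ ⇒ ΔT = T₁(P₂/P₁ − 1) = 449·(135/86.6 − 1) = 250.9 K.
ΔU = (0.327)(12.47)(250.9) = 1023 J.

Q ≈ 1020 J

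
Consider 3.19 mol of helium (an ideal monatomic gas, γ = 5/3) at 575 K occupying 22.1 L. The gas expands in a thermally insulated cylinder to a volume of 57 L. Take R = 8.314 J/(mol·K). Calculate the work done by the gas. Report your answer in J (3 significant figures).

Adiabatic: TV^(γ−1) = const with γ = 5/3.
T₂ = T₁ (V₁/V₂)^(γ−1) = 575 × (22.1/57)^0.667 = 575 × 0.5317 = 305.7 K.
W_by = nCᵥ(T₁ − T₂) = (3.19)(12.47)(575 − 305.7) = 10712 J.

W ≈ 10700 J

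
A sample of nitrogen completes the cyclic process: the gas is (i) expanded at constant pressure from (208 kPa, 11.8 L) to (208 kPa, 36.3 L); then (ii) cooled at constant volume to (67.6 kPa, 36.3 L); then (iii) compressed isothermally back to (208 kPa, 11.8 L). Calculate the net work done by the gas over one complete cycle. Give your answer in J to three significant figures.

W_net ≈ 2340 J

Leg (i): W = PΔV = (208)(36.3 − 11.8) = 5096 J.
Leg (ii): W = 0.
Leg (iii): W = PᵢVᵢ ln(V_f/Vᵢ) = (2454) ln(11.8/36.3) = -2757 J.
W_net = 5096 − 2757 = 2339 J.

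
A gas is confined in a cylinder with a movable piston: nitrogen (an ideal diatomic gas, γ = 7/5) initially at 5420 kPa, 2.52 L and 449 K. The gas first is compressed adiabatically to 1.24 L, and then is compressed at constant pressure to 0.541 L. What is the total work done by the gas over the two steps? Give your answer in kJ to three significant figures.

W_total ≈ -21.4 kJ

Step 1 (adiabatic): W = (P₁V₁ − P₂V₂)/(γ−1) = (13658 − 18138)/0.4 = -11199 J.
After step 1: P = 14627 kPa, V = 1.24 L, T = 596.3 K.
Step 2 (isobaric): W = PΔV = (14627 kPa)(0.541 − 1.24 L) = -10225 J.
W_total = -11199 − 10225 = -21424 J.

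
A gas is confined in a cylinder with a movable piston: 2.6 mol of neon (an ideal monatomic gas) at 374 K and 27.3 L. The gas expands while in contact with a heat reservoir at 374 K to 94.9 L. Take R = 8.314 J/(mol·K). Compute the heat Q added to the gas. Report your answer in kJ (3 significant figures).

Q ≈ 10.1 kJ

Isothermal ⇒ ΔU = 0, so Q = W = nRT ln(V₂/V₁).
Q = (2.6)(8.314)(374) ln(94.9/27.3) = 8085 × 1.246 = 10073 J.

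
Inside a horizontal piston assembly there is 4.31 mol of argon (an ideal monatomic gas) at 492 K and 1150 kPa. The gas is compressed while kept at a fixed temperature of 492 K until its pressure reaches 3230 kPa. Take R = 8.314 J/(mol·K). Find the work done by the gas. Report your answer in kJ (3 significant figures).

W ≈ -18.2 kJ

Isothermal process: W = nRT ln(V₂/V₁) = nRT ln(P₁/P₂).
W = (4.31)(8.314)(492) × ln(1150/3230)
  = 17630 × ln(0.356) = 17630 × -1.033
W_by_gas = -18207 J.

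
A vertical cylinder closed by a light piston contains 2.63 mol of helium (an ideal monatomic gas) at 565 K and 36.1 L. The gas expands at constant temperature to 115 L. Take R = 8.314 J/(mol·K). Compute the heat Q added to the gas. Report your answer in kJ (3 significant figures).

Q ≈ 14.3 kJ

Isothermal ⇒ ΔU = 0, so Q = W = nRT ln(V₂/V₁).
Q = (2.63)(8.314)(565) ln(115/36.1) = 12354 × 1.159 = 14314 J.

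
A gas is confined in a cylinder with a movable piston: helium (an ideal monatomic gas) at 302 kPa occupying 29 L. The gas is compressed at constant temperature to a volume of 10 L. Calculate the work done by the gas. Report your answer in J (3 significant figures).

W ≈ -9320 J

Isothermal: W = nRT ln(V₂/V₁) = P₁V₁ ln(V₂/V₁).
P₁V₁ = (302 kPa)(29 L) = 8758 J.
W = 8758 × ln(10/29) = 8758 × -1.065
W_by_gas = -9325 J.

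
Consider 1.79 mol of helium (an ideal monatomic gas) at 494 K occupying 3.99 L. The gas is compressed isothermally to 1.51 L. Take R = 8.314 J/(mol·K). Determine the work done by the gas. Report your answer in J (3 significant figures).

Isothermal: W = nRT ln(V₂/V₁).
W = (1.79)(8.314)(494) × ln(1.51/3.99)
  = 7352 × -0.9717
W_by_gas = -7144 J.

W ≈ -7140 J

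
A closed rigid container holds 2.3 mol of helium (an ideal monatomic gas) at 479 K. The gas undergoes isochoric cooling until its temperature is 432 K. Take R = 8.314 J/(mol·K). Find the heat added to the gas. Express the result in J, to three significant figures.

Constant volume ⇒ W = 0, so Q = ΔU = nCᵥΔT with Cᵥ = 3R/2 = 12.47 J/(mol·K).
ΔU = (2.3)(12.47)(432 − 479) = -1348 J.

Q ≈ -1350 J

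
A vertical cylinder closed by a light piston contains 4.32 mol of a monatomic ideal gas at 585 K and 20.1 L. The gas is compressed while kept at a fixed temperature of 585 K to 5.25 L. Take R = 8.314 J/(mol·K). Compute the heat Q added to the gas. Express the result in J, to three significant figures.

Isothermal ⇒ ΔU = 0, so Q = W = nRT ln(V₂/V₁).
Q = (4.32)(8.314)(585) ln(5.25/20.1) = 21011 × -1.342 = -28207 J.

Q ≈ -28200 J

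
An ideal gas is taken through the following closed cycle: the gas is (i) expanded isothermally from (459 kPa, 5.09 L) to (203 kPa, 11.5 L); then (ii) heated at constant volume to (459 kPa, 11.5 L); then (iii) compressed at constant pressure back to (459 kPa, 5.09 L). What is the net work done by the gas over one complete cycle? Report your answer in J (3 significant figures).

Leg (i): W = PᵢVᵢ ln(V_f/Vᵢ) = (2336) ln(11.5/5.09) = 1904 J.
Leg (ii): W = 0.
Leg (iii): W = PΔV = (459)(5.09 − 11.5) = -2942 J.
W_net = 1904 − 2942 = -1038 J.

W_net ≈ -1040 J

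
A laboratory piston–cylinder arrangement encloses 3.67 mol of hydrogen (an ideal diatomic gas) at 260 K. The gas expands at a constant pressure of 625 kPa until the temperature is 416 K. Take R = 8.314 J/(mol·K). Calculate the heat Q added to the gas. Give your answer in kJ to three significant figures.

Isobaric: W = nRΔT = (3.67)(8.314)(156) = 4760 J.
ΔU = nCᵥΔT with Cᵥ = 5R/2: ΔU = (3.67)(20.79)(156) = 11900 J.
Q = ΔU + W = 11900 + 4760 = 16660 J.

Q ≈ 16.7 kJ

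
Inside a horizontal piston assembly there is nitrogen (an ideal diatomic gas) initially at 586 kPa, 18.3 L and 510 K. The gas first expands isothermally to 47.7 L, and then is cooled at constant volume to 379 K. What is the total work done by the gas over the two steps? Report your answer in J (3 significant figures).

W_total ≈ 10300 J

Step 1 (isothermal): W = P₁V₁ ln(V₂/V₁) = (10724) ln(47.7/18.3) = 10274 J.
Step 2 (isochoric): W = 0 (constant volume).
W_total = 10274 + 0 = 10274 J.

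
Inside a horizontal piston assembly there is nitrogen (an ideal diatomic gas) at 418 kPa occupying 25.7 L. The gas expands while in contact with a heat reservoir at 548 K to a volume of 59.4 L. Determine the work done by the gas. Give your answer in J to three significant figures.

W ≈ 9000 J

Isothermal: W = nRT ln(V₂/V₁) = P₁V₁ ln(V₂/V₁).
P₁V₁ = (418 kPa)(25.7 L) = 10743 J.
W = 10743 × ln(59.4/25.7) = 10743 × 0.8378
W_by_gas = 9000 J.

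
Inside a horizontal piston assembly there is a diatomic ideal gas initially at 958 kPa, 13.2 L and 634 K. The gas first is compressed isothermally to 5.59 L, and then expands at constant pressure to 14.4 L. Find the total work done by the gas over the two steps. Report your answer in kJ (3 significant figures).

Step 1 (isothermal): W = P₁V₁ ln(V₂/V₁) = (12646) ln(5.59/13.2) = -10866 J.
After step 1: P = 2262 kPa, V = 5.59 L, T = 634 K.
Step 2 (isobaric): W = PΔV = (2262 kPa)(14.4 − 5.59 L) = 19930 J.
W_total = -10866 + 19930 = 9064 J.

W_total ≈ 9.06 kJ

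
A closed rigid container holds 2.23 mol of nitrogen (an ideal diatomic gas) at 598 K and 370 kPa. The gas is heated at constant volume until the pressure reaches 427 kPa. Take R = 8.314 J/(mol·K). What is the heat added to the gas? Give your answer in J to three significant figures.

Constant volume ⇒ W = 0, so Q = ΔU = nCᵥΔT with Cᵥ = 5R/2 = 20.79 J/(mol·K).
At constant V, T₂/T₁ = P₂/P₁ ⇒ ΔT = T₁(P₂/P₁ − 1) = 598·(427/370 − 1) = 92.12 K.
ΔU = (2.23)(20.79)(92.12) = 4270 J.

Q ≈ 4270 J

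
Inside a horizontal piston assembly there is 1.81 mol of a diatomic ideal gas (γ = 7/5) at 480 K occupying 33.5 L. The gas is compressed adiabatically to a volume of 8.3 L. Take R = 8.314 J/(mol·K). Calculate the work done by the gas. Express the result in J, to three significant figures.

Adiabatic: TV^(γ−1) = const with γ = 7/5.
T₂ = T₁ (V₁/V₂)^(γ−1) = 480 × (33.5/8.3)^0.4 = 480 × 1.747 = 838.7 K.
W_by = nCᵥ(T₁ − T₂) = (1.81)(20.79)(480 − 838.7) = -13496 J.

W ≈ -13500 J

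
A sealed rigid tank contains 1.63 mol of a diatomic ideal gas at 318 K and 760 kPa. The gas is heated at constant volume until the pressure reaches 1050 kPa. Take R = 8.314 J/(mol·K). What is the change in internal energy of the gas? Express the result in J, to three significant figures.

Constant volume ⇒ W = 0, so Q = ΔU = nCᵥΔT with Cᵥ = 5R/2 = 20.79 J/(mol·K).
At constant V, T₂/T₁ = P₂/P₁ ⇒ ΔT = T₁(P₂/P₁ − 1) = 318·(1050/760 − 1) = 121.3 K.
ΔU = (1.63)(20.79)(121.3) = 4111 J.

ΔU ≈ 4110 J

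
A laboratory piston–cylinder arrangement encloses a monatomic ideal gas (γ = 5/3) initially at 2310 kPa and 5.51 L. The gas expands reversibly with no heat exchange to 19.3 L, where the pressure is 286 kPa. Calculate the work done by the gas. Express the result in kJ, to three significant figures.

Adiabatic: W = (P₁V₁ − P₂V₂)/(γ − 1) with γ = 5/3.
P₁V₁ = 12728 J, P₂V₂ = 5520 J.
W = (12728 − 5520) / 0.6667 = 10812 J.

W ≈ 10.8 kJ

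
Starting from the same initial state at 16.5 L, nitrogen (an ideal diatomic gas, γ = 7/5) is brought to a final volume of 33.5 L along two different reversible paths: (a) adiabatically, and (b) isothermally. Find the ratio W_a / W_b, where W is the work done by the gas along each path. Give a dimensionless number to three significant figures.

W_a / W_b ≈ 0.871

Path (a) adiabatic: W = P₁V₁(1 − (V₁/V₂)^(γ−1))/(γ−1) → W_a/(P₁V₁) = 0.6167.
Path (b) isothermal: W = P₁V₁ ln(V₂/V₁) → W_b/(P₁V₁) = 0.7082.
W_a / W_b = 0.6167 / 0.7082 = 0.8708.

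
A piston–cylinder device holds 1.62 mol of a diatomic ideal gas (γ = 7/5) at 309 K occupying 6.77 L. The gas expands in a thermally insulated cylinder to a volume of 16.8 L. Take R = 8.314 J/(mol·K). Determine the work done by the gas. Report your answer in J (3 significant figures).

W ≈ 3170 J

Adiabatic: TV^(γ−1) = const with γ = 7/5.
T₂ = T₁ (V₁/V₂)^(γ−1) = 309 × (6.77/16.8)^0.4 = 309 × 0.6952 = 214.8 K.
W_by = nCᵥ(T₁ − T₂) = (1.62)(20.79)(309 − 214.8) = 3171 J.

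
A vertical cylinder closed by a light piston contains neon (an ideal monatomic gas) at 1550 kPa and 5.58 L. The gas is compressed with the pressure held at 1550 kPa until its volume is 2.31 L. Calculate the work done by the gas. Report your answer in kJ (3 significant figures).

W ≈ -5.07 kJ

Isobaric: W = P ΔV.
W = (1550 kPa)(2.31 − 5.58 L) = (1550)(-3.27) = -5068 J.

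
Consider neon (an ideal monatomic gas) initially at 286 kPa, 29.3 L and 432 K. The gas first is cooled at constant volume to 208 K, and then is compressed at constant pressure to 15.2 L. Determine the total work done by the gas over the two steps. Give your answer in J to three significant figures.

Step 1 (isochoric): W = 0 (constant volume).
After step 1: P = 137.7 kPa (V unchanged).
Step 2 (isobaric): W = PΔV = (137.7 kPa)(15.2 − 29.3 L) = -1942 J.
W_total = 0 − 1942 = -1942 J.

W_total ≈ -1940 J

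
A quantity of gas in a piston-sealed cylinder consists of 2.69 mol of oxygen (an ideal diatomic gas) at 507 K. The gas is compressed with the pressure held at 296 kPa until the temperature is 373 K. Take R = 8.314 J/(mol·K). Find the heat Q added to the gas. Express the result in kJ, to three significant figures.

Isobaric: W = nRΔT = (2.69)(8.314)(-134) = -2997 J.
ΔU = nCᵥΔT with Cᵥ = 5R/2: ΔU = (2.69)(20.79)(-134) = -7492 J.
Q = ΔU + W = -7492 − 2997 = -10489 J.

Q ≈ -10.5 kJ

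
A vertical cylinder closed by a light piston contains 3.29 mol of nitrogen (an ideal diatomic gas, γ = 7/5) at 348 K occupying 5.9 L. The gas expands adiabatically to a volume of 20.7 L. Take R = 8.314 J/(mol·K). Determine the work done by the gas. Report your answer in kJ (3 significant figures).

W ≈ 9.39 kJ

Adiabatic: TV^(γ−1) = const with γ = 7/5.
T₂ = T₁ (V₁/V₂)^(γ−1) = 348 × (5.9/20.7)^0.4 = 348 × 0.6053 = 210.6 K.
W_by = nCᵥ(T₁ − T₂) = (3.29)(20.79)(348 − 210.6) = 9393 J.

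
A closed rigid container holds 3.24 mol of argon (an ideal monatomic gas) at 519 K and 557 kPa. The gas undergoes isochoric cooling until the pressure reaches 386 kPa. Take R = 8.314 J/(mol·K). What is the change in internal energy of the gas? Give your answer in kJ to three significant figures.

Constant volume ⇒ W = 0, so Q = ΔU = nCᵥΔT with Cᵥ = 3R/2 = 12.47 J/(mol·K).
At constant V, T₂/T₁ = P₂/P₁ ⇒ ΔT = T₁(P₂/P₁ − 1) = 519·(386/557 − 1) = -159.3 K.
ΔU = (3.24)(12.47)(-159.3) = -6438 J.

ΔU ≈ -6.44 kJ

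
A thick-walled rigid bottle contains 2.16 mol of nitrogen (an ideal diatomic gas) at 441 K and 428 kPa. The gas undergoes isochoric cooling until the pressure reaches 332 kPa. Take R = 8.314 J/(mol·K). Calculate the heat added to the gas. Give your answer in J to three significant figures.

Constant volume ⇒ W = 0, so Q = ΔU = nCᵥΔT with Cᵥ = 5R/2 = 20.79 J/(mol·K).
At constant V, T₂/T₁ = P₂/P₁ ⇒ ΔT = T₁(P₂/P₁ − 1) = 441·(332/428 − 1) = -98.92 K.
ΔU = (2.16)(20.79)(-98.92) = -4441 J.

Q ≈ -4440 J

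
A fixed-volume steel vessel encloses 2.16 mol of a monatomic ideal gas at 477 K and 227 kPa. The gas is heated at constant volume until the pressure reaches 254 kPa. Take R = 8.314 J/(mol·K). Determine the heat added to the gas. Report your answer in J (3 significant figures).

Constant volume ⇒ W = 0, so Q = ΔU = nCᵥΔT with Cᵥ = 3R/2 = 12.47 J/(mol·K).
At constant V, T₂/T₁ = P₂/P₁ ⇒ ΔT = T₁(P₂/P₁ − 1) = 477·(254/227 − 1) = 56.74 K.
ΔU = (2.16)(12.47)(56.74) = 1528 J.

Q ≈ 1530 J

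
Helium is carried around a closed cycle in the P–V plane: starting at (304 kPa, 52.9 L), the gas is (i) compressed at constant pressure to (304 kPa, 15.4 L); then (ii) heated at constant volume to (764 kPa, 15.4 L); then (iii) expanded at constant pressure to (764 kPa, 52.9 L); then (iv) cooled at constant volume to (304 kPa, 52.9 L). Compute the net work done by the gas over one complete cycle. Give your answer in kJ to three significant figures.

Constant-volume legs do no work.
W(i) = (304)(15.4 − 52.9) = -11400 J; W(iii) = (764)(52.9 − 15.4) = 28650 J.
W_net = -11400 + 28650 = 17250 J (the clockwise enclosed area).

W_net ≈ 17.2 kJ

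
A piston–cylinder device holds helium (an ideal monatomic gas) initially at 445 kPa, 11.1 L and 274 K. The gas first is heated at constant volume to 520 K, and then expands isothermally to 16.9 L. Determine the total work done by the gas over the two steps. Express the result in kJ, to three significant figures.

W_total ≈ 3.94 kJ

Step 1 (isochoric): W = 0 (constant volume).
After step 1: P = 844.5 kPa (V unchanged).
Step 2 (isothermal): W = P₁V₁ ln(V₂/V₁) = (9374) ln(16.9/11.1) = 3941 J.
W_total = 0 + 3941 = 3941 J.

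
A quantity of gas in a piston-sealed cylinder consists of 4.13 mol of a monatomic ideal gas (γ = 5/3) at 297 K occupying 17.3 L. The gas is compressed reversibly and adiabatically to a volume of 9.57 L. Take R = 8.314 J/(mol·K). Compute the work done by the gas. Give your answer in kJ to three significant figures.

W ≈ -7.40 kJ

Adiabatic: TV^(γ−1) = const with γ = 5/3.
T₂ = T₁ (V₁/V₂)^(γ−1) = 297 × (17.3/9.57)^0.667 = 297 × 1.484 = 440.7 K.
W_by = nCᵥ(T₁ − T₂) = (4.13)(12.47)(297 − 440.7) = -7403 J.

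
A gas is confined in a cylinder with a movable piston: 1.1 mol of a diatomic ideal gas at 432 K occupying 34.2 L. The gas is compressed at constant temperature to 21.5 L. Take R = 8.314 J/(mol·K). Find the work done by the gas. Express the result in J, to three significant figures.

Isothermal: W = nRT ln(V₂/V₁).
W = (1.1)(8.314)(432) × ln(21.5/34.2)
  = 3951 × -0.4642
W_by_gas = -1834 J.

W ≈ -1830 J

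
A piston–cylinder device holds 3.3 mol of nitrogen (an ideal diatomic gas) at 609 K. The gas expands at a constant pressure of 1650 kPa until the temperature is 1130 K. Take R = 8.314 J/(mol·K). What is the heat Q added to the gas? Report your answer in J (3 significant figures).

Isobaric: W = nRΔT = (3.3)(8.314)(521) = 14294 J.
ΔU = nCᵥΔT with Cᵥ = 5R/2: ΔU = (3.3)(20.79)(521) = 35736 J.
Q = ΔU + W = 35736 + 14294 = 50030 J.

Q ≈ 50000 J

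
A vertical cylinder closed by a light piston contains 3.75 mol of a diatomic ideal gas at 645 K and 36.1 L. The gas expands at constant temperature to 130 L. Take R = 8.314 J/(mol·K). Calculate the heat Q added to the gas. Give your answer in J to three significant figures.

Q ≈ 25800 J

Isothermal ⇒ ΔU = 0, so Q = W = nRT ln(V₂/V₁).
Q = (3.75)(8.314)(645) ln(130/36.1) = 20109 × 1.281 = 25765 J.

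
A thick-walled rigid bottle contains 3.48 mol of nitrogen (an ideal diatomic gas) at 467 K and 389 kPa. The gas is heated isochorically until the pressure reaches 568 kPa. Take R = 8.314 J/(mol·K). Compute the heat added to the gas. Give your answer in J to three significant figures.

Q ≈ 15500 J

Constant volume ⇒ W = 0, so Q = ΔU = nCᵥΔT with Cᵥ = 5R/2 = 20.79 J/(mol·K).
At constant V, T₂/T₁ = P₂/P₁ ⇒ ΔT = T₁(P₂/P₁ − 1) = 467·(568/389 − 1) = 214.9 K.
ΔU = (3.48)(20.79)(214.9) = 15544 J.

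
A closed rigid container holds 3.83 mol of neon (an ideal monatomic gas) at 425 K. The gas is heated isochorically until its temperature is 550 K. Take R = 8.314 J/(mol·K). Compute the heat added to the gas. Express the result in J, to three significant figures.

Constant volume ⇒ W = 0, so Q = ΔU = nCᵥΔT with Cᵥ = 3R/2 = 12.47 J/(mol·K).
ΔU = (3.83)(12.47)(550 − 425) = 5970 J.

Q ≈ 5970 J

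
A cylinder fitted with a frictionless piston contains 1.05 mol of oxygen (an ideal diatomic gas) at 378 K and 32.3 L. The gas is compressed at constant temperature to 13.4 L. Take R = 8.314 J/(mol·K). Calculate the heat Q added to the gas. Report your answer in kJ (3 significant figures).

Isothermal ⇒ ΔU = 0, so Q = W = nRT ln(V₂/V₁).
Q = (1.05)(8.314)(378) ln(13.4/32.3) = 3300 × -0.8798 = -2903 J.

Q ≈ -2.90 kJ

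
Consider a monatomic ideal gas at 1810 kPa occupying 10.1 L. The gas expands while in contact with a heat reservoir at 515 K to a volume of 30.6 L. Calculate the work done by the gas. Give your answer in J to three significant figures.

W ≈ 20300 J

Isothermal: W = nRT ln(V₂/V₁) = P₁V₁ ln(V₂/V₁).
P₁V₁ = (1810 kPa)(10.1 L) = 18281 J.
W = 18281 × ln(30.6/10.1) = 18281 × 1.108
W_by_gas = 20264 J.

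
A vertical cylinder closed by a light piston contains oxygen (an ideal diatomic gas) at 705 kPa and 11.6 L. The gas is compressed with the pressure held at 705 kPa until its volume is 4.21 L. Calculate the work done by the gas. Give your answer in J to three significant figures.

Isobaric: W = P ΔV.
W = (705 kPa)(4.21 − 11.6 L) = (705)(-7.39) = -5210 J.

W ≈ -5210 J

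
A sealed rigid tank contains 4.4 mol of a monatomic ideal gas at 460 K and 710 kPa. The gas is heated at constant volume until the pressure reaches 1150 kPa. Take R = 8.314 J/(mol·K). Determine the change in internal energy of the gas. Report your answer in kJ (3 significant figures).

ΔU ≈ 15.6 kJ

Constant volume ⇒ W = 0, so Q = ΔU = nCᵥΔT with Cᵥ = 3R/2 = 12.47 J/(mol·K).
At constant V, T₂/T₁ = P₂/P₁ ⇒ ΔT = T₁(P₂/P₁ − 1) = 460·(1150/710 − 1) = 285.1 K.
ΔU = (4.4)(12.47)(285.1) = 15642 J.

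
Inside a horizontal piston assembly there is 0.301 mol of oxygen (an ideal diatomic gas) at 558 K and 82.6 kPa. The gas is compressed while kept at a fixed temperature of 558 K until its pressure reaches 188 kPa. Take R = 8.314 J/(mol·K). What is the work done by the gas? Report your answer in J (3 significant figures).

Isothermal process: W = nRT ln(V₂/V₁) = nRT ln(P₁/P₂).
W = (0.301)(8.314)(558) × ln(82.6/188)
  = 1396 × ln(0.4394) = 1396 × -0.8224
W_by_gas = -1148 J.

W ≈ -1150 J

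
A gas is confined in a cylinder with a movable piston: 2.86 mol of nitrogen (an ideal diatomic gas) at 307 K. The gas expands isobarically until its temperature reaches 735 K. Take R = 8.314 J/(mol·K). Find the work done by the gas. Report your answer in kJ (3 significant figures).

W ≈ 10.2 kJ

Isobaric: W = P ΔV = nR ΔT.
W = (2.86)(8.314)(735 − 307) = 10177 J.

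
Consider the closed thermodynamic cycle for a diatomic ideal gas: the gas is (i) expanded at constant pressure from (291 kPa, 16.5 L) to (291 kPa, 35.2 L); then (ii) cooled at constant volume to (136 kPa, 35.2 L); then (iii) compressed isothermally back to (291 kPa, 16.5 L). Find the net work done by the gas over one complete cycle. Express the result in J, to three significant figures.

W_net ≈ 1810 J

Leg (i): W = PΔV = (291)(35.2 − 16.5) = 5442 J.
Leg (ii): W = 0.
Leg (iii): W = PᵢVᵢ ln(V_f/Vᵢ) = (4787) ln(16.5/35.2) = -3627 J.
W_net = 5442 − 3627 = 1815 J.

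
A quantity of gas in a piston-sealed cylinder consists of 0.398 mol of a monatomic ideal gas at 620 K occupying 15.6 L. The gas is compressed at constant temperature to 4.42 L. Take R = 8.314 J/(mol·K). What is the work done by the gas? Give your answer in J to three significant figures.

Isothermal: W = nRT ln(V₂/V₁).
W = (0.398)(8.314)(620) × ln(4.42/15.6)
  = 2052 × -1.261
W_by_gas = -2587 J.

W ≈ -2590 J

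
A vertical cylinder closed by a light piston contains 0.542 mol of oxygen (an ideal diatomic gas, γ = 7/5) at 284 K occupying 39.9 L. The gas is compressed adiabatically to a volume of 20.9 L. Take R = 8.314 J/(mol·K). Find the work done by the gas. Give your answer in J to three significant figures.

W ≈ -944 J

Adiabatic: TV^(γ−1) = const with γ = 7/5.
T₂ = T₁ (V₁/V₂)^(γ−1) = 284 × (39.9/20.9)^0.4 = 284 × 1.295 = 367.8 K.
W_by = nCᵥ(T₁ − T₂) = (0.542)(20.79)(284 − 367.8) = -944.4 J.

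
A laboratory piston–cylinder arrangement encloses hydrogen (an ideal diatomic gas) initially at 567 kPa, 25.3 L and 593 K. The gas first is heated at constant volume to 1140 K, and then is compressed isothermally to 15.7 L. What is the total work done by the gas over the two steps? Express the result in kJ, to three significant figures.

Step 1 (isochoric): W = 0 (constant volume).
After step 1: P = 1090 kPa (V unchanged).
Step 2 (isothermal): W = P₁V₁ ln(V₂/V₁) = (27577) ln(15.7/25.3) = -13158 J.
W_total = 0 − 13158 = -13158 J.

W_total ≈ -13.2 kJ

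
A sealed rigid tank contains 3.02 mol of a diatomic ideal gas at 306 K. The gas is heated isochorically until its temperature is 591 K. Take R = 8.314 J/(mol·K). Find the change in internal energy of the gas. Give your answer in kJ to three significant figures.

Constant volume ⇒ W = 0, so Q = ΔU = nCᵥΔT with Cᵥ = 5R/2 = 20.79 J/(mol·K).
ΔU = (3.02)(20.79)(591 − 306) = 17890 J.

ΔU ≈ 17.9 kJ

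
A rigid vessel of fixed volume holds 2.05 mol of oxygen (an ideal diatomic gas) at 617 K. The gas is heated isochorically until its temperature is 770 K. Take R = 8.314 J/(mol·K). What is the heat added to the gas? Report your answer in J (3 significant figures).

Constant volume ⇒ W = 0, so Q = ΔU = nCᵥΔT with Cᵥ = 5R/2 = 20.79 J/(mol·K).
ΔU = (2.05)(20.79)(770 − 617) = 6519 J.

Q ≈ 6520 J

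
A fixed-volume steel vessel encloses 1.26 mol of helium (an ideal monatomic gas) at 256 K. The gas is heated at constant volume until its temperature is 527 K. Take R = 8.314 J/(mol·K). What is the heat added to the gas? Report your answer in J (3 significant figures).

Constant volume ⇒ W = 0, so Q = ΔU = nCᵥΔT with Cᵥ = 3R/2 = 12.47 J/(mol·K).
ΔU = (1.26)(12.47)(527 − 256) = 4258 J.

Q ≈ 4260 J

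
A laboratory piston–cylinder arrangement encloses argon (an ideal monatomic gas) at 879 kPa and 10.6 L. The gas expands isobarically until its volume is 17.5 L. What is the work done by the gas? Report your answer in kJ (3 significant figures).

W ≈ 6.07 kJ

Isobaric: W = P ΔV.
W = (879 kPa)(17.5 − 10.6 L) = (879)(6.9) = 6065 J.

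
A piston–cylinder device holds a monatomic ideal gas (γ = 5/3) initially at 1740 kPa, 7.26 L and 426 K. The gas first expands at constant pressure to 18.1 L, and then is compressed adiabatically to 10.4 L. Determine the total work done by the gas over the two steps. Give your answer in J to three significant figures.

W_total ≈ -2250 J

Step 1 (isobaric): W = PΔV = (1740 kPa)(18.1 − 7.26 L) = 18862 J.
After step 1: P = 1740 kPa, V = 18.1 L, T = 1062 K.
Step 2 (adiabatic): W = (P₁V₁ − P₂V₂)/(γ−1) = (31494 − 45568)/0.667 = -21111 J.
W_total = 18862 − 21111 = -2249 J.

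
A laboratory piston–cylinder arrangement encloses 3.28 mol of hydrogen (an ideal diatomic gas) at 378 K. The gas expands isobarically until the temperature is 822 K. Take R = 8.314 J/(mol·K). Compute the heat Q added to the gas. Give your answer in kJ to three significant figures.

Q ≈ 42.4 kJ

Isobaric: W = nRΔT = (3.28)(8.314)(444) = 12108 J.
ΔU = nCᵥΔT with Cᵥ = 5R/2: ΔU = (3.28)(20.79)(444) = 30270 J.
Q = ΔU + W = 30270 + 12108 = 42377 J.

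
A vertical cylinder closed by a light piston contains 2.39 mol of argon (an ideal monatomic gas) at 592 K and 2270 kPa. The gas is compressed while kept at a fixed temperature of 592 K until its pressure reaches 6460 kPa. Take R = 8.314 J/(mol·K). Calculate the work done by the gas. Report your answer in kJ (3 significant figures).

Isothermal process: W = nRT ln(V₂/V₁) = nRT ln(P₁/P₂).
W = (2.39)(8.314)(592) × ln(2270/6460)
  = 11763 × ln(0.3514) = 11763 × -1.046
W_by_gas = -12303 J.

W ≈ -12.3 kJ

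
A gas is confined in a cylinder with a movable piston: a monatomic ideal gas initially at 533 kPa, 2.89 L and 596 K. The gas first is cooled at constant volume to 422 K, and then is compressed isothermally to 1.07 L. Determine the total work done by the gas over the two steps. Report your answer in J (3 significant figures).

Step 1 (isochoric): W = 0 (constant volume).
After step 1: P = 377.4 kPa (V unchanged).
Step 2 (isothermal): W = P₁V₁ ln(V₂/V₁) = (1091) ln(1.07/2.89) = -1084 J.
W_total = 0 − 1084 = -1084 J.

W_total ≈ -1080 J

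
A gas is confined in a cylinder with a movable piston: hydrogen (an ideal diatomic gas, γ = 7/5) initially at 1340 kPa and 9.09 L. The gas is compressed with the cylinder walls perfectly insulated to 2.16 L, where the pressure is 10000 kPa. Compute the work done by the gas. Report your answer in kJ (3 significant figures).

W ≈ -23.5 kJ

Adiabatic: W = (P₁V₁ − P₂V₂)/(γ − 1) with γ = 7/5.
P₁V₁ = 12181 J, P₂V₂ = 21600 J.
W = (12181 − 21600) / 0.4 = -23549 J.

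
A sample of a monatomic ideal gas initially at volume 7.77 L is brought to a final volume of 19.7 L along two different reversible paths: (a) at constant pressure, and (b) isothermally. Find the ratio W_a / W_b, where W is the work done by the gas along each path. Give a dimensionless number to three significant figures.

W_a / W_b ≈ 1.65

Path (a) isobaric: W = P₁(V₂ − V₁) → W_a/(P₁V₁) = 1.535.
Path (b) isothermal: W = P₁V₁ ln(V₂/V₁) → W_b/(P₁V₁) = 0.9303.
W_a / W_b = 1.535 / 0.9303 = 1.65.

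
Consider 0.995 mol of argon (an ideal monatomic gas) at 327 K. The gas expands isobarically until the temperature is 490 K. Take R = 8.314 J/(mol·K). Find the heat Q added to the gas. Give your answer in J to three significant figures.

Isobaric: W = nRΔT = (0.995)(8.314)(163) = 1348 J.
ΔU = nCᵥΔT with Cᵥ = 3R/2: ΔU = (0.995)(12.47)(163) = 2023 J.
Q = ΔU + W = 2023 + 1348 = 3371 J.

Q ≈ 3370 J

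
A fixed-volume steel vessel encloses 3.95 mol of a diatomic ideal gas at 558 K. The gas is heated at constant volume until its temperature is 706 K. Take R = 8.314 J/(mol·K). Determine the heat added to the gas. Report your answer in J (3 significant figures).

Q ≈ 12200 J

Constant volume ⇒ W = 0, so Q = ΔU = nCᵥΔT with Cᵥ = 5R/2 = 20.79 J/(mol·K).
ΔU = (3.95)(20.79)(706 − 558) = 12151 J.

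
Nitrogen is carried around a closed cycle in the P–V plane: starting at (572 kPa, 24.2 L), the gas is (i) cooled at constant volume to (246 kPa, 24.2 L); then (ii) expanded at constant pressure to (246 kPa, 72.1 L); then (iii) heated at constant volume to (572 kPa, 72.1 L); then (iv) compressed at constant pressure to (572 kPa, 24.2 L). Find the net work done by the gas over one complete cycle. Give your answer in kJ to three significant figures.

W_net ≈ -15.6 kJ

Constant-volume legs do no work.
W(ii) = (246)(72.1 − 24.2) = 11783 J; W(iv) = (572)(24.2 − 72.1) = -27399 J.
W_net = 11783 − 27399 = -15615 J (the counter-clockwise enclosed area).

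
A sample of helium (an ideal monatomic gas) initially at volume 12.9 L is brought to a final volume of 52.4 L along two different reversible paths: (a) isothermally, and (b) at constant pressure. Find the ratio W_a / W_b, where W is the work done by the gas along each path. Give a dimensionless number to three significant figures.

W_a / W_b ≈ 0.458

Path (a) isothermal: W = P₁V₁ ln(V₂/V₁) → W_a/(P₁V₁) = 1.402.
Path (b) isobaric: W = P₁(V₂ − V₁) → W_b/(P₁V₁) = 3.062.
W_a / W_b = 1.402 / 3.062 = 0.4578.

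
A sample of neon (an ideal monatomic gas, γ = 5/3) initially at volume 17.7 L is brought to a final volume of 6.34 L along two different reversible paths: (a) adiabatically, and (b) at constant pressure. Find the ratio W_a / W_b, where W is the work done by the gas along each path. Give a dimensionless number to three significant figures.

Path (a) adiabatic: W = P₁V₁(1 − (V₁/V₂)^(γ−1))/(γ−1) → W_a/(P₁V₁) = -1.474.
Path (b) isobaric: W = P₁(V₂ − V₁) → W_b/(P₁V₁) = -0.6418.
W_a / W_b = -1.474 / -0.6418 = 2.297.

W_a / W_b ≈ 2.30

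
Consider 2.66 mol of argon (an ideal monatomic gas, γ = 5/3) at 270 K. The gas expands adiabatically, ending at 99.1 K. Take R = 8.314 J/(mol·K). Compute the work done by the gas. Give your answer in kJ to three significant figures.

Adiabatic ⇒ Q = 0, so W_by = −ΔU = nCᵥ(T₁ − T₂).
Cᵥ = 3R/2 = 12.47 J/(mol·K).
W = (2.66)(12.47)(270 − 99.1) = 5669 J.

W ≈ 5.67 kJ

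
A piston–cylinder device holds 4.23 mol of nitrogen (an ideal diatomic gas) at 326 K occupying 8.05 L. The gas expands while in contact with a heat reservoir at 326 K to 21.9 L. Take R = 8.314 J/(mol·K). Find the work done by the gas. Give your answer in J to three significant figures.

Isothermal: W = nRT ln(V₂/V₁).
W = (4.23)(8.314)(326) × ln(21.9/8.05)
  = 11465 × 1.001
W_by_gas = 11474 J.

W ≈ 11500 J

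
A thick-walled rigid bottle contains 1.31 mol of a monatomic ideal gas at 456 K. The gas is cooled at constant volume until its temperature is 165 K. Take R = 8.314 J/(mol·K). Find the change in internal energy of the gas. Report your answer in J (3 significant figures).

Constant volume ⇒ W = 0, so Q = ΔU = nCᵥΔT with Cᵥ = 3R/2 = 12.47 J/(mol·K).
ΔU = (1.31)(12.47)(165 − 456) = -4754 J.

ΔU ≈ -4750 J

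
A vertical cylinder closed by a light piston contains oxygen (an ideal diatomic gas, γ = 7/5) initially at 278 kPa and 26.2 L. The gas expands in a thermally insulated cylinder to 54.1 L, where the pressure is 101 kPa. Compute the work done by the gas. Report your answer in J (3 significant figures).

Adiabatic: W = (P₁V₁ − P₂V₂)/(γ − 1) with γ = 7/5.
P₁V₁ = 7284 J, P₂V₂ = 5464 J.
W = (7284 − 5464) / 0.4 = 4549 J.

W ≈ 4550 J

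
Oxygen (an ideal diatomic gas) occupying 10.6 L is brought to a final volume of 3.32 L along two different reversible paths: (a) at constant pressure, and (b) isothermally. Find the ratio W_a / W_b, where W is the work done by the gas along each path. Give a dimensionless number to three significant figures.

Path (a) isobaric: W = P₁(V₂ − V₁) → W_a/(P₁V₁) = -0.6868.
Path (b) isothermal: W = P₁V₁ ln(V₂/V₁) → W_b/(P₁V₁) = -1.161.
W_a / W_b = -0.6868 / -1.161 = 0.5916.

W_a / W_b ≈ 0.592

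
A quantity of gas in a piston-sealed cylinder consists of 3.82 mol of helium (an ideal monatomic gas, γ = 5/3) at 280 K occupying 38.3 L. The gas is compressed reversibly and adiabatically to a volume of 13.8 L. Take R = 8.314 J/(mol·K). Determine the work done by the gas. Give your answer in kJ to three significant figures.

W ≈ -13.0 kJ

Adiabatic: TV^(γ−1) = const with γ = 5/3.
T₂ = T₁ (V₁/V₂)^(γ−1) = 280 × (38.3/13.8)^0.667 = 280 × 1.975 = 553 K.
W_by = nCᵥ(T₁ − T₂) = (3.82)(12.47)(280 − 553) = -13004 J.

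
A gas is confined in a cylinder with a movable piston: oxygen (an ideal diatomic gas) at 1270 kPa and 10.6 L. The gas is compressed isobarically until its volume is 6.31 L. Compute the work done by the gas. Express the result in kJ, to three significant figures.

W ≈ -5.45 kJ

Isobaric: W = P ΔV.
W = (1270 kPa)(6.31 − 10.6 L) = (1270)(-4.29) = -5448 J.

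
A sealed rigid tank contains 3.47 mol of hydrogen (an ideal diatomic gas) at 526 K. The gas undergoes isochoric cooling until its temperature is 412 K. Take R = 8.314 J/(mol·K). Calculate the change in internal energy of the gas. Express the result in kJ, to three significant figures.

ΔU ≈ -8.22 kJ

Constant volume ⇒ W = 0, so Q = ΔU = nCᵥΔT with Cᵥ = 5R/2 = 20.79 J/(mol·K).
ΔU = (3.47)(20.79)(412 − 526) = -8222 J.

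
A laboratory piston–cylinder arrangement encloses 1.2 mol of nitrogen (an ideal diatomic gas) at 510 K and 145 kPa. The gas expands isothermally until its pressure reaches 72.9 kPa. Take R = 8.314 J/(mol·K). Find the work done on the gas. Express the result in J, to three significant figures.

W ≈ -3500 J

Isothermal process: W = nRT ln(V₂/V₁) = nRT ln(P₁/P₂).
W = (1.2)(8.314)(510) × ln(145/72.9)
  = 5088 × ln(1.989) = 5088 × 0.6876
W_by_gas = 3499 J; work on gas = −W_by = -3499 J.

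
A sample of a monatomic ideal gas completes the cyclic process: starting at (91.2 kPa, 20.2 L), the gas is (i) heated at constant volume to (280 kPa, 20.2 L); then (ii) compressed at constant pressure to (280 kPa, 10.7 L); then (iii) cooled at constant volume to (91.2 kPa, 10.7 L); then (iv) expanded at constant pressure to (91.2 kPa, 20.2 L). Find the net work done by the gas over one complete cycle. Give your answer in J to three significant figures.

W_net ≈ -1790 J

Constant-volume legs do no work.
W(ii) = (280)(10.7 − 20.2) = -2660 J; W(iv) = (91.2)(20.2 − 10.7) = 866.4 J.
W_net = -2660 + 866.4 = -1794 J (the counter-clockwise enclosed area).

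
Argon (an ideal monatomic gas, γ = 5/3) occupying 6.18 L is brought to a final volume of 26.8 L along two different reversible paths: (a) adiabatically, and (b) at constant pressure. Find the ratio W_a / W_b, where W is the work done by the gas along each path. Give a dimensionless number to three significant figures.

Path (a) adiabatic: W = P₁V₁(1 − (V₁/V₂)^(γ−1))/(γ−1) → W_a/(P₁V₁) = 0.9359.
Path (b) isobaric: W = P₁(V₂ − V₁) → W_b/(P₁V₁) = 3.337.
W_a / W_b = 0.9359 / 3.337 = 0.2805.

W_a / W_b ≈ 0.281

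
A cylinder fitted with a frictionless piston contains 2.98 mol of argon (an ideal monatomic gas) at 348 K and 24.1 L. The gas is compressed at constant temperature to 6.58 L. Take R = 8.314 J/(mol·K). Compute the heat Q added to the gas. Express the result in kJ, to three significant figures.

Q ≈ -11.2 kJ

Isothermal ⇒ ΔU = 0, so Q = W = nRT ln(V₂/V₁).
Q = (2.98)(8.314)(348) ln(6.58/24.1) = 8622 × -1.298 = -11193 J.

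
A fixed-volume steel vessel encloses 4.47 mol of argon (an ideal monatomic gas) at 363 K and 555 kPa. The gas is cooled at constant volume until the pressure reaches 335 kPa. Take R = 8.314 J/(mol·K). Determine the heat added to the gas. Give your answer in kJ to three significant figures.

Q ≈ -8.02 kJ

Constant volume ⇒ W = 0, so Q = ΔU = nCᵥΔT with Cᵥ = 3R/2 = 12.47 J/(mol·K).
At constant V, T₂/T₁ = P₂/P₁ ⇒ ΔT = T₁(P₂/P₁ − 1) = 363·(335/555 − 1) = -143.9 K.
ΔU = (4.47)(12.47)(-143.9) = -8021 J.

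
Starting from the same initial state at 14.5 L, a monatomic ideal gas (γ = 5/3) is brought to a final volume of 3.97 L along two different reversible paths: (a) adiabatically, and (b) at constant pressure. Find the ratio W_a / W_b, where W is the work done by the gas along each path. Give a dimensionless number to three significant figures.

W_a / W_b ≈ 2.83

Path (a) adiabatic: W = P₁V₁(1 − (V₁/V₂)^(γ−1))/(γ−1) → W_a/(P₁V₁) = -2.057.
Path (b) isobaric: W = P₁(V₂ − V₁) → W_b/(P₁V₁) = -0.7262.
W_a / W_b = -2.057 / -0.7262 = 2.833.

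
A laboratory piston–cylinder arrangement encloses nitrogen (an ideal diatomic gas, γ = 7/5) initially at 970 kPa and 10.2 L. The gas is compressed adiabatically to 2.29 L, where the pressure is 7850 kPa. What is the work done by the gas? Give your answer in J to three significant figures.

Adiabatic: W = (P₁V₁ − P₂V₂)/(γ − 1) with γ = 7/5.
P₁V₁ = 9894 J, P₂V₂ = 17976 J.
W = (9894 − 17976) / 0.4 = -20206 J.

W ≈ -20200 J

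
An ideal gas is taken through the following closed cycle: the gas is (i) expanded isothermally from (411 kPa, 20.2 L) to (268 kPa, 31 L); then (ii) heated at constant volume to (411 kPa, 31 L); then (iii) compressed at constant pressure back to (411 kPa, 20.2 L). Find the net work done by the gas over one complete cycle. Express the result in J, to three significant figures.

W_net ≈ -883 J

Leg (i): W = PᵢVᵢ ln(V_f/Vᵢ) = (8302) ln(31/20.2) = 3556 J.
Leg (ii): W = 0.
Leg (iii): W = PΔV = (411)(20.2 − 31) = -4439 J.
W_net = 3556 − 4439 = -882.9 J.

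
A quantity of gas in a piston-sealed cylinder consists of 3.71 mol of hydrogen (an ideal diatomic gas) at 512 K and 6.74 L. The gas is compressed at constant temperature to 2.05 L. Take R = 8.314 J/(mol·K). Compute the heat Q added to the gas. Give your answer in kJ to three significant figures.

Isothermal ⇒ ΔU = 0, so Q = W = nRT ln(V₂/V₁).
Q = (3.71)(8.314)(512) ln(2.05/6.74) = 15793 × -1.19 = -18797 J.

Q ≈ -18.8 kJ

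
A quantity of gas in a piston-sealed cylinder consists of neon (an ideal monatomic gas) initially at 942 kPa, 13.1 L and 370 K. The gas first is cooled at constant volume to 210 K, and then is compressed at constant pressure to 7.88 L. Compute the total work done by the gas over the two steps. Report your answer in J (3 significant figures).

Step 1 (isochoric): W = 0 (constant volume).
After step 1: P = 534.6 kPa (V unchanged).
Step 2 (isobaric): W = PΔV = (534.6 kPa)(7.88 − 13.1 L) = -2791 J.
W_total = 0 − 2791 = -2791 J.

W_total ≈ -2790 J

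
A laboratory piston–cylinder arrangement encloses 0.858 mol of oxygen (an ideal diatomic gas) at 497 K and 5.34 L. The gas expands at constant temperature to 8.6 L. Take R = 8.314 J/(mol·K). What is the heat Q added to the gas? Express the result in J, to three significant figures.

Isothermal ⇒ ΔU = 0, so Q = W = nRT ln(V₂/V₁).
Q = (0.858)(8.314)(497) ln(8.6/5.34) = 3545 × 0.4765 = 1689 J.

Q ≈ 1690 J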